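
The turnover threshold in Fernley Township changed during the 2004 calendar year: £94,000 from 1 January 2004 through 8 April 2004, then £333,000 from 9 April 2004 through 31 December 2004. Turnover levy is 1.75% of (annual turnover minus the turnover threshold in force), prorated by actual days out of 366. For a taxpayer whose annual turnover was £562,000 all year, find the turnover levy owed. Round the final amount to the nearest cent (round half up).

£5,138.83

1 January – 8 April 2004: 99 days, exemption £94,000 → (£562,000 − £94,000) × 1.75% × 99/366 = £2,215.3279
9 April – 31 December 2004: 267 days, exemption £333,000 → (£562,000 − £333,000) × 1.75% × 267/366 = £2,923.5041
Total = £5,138.8320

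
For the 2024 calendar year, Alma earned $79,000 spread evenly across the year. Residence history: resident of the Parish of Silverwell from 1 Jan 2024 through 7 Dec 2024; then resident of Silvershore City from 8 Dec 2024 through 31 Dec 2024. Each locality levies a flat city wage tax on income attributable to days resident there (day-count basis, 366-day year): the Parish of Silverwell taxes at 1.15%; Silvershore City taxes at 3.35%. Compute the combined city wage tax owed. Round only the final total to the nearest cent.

The Parish of Silverwell, 1 Jan – 7 Dec 2024: 342 days → $79,000 × 1.15% × 342/366 = $848.9262
Silvershore City, 8 Dec – 31 Dec 2024: 24 days → $79,000 × 3.35% × 24/366 = $173.5410
Total = $1,022.4672

$1,022.47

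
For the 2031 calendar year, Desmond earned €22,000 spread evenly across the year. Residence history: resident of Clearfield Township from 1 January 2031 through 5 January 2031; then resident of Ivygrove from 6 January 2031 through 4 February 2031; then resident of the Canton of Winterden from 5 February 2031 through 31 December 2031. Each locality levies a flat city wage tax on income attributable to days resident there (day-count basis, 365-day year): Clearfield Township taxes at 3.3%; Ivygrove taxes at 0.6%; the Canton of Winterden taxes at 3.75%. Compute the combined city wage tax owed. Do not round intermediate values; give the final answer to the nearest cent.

€766.68

Clearfield Township, 1 January – 5 January 2031: 5 days → €22,000 × 3.3% × 5/365 = €9.9452
Ivygrove, 6 January – 4 February 2031: 30 days → €22,000 × 0.6% × 30/365 = €10.8493
The Canton of Winterden, 5 February – 31 December 2031: 330 days → €22,000 × 3.75% × 330/365 = €745.8904
Total = €766.6849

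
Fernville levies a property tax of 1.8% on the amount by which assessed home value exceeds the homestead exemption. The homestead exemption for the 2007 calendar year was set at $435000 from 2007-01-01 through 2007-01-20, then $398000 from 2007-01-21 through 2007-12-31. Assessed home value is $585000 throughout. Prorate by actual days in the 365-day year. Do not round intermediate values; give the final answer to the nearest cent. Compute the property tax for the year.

2007-01-01 to 2007-01-20: 20 days, exemption $435000 → ($585000 − $435000) × 1.8% × 20/365 = $147.9452
2007-01-21 to 2007-12-31: 345 days, exemption $398000 → ($585000 − $398000) × 1.8% × 345/365 = $3181.5616
Total = $3329.5068

$3329.51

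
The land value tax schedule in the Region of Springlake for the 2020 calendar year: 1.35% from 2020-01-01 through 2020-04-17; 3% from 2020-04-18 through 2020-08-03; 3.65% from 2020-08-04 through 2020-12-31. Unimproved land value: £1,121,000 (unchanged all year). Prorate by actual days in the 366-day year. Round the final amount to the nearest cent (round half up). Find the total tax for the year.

2020-01-01 to 2020-04-17: 108 days at 1.35% → £1,121,000 × 1.35% × 108/366 = £4,465.6230
2020-04-18 to 2020-08-03: 108 days at 3% → £1,121,000 × 3% × 108/366 = £9,923.6066
2020-08-04 to 2020-12-31: 150 days at 3.65% → £1,121,000 × 3.65% × 150/366 = £16,769.0574
Total = £31,158.2869

£31,158.29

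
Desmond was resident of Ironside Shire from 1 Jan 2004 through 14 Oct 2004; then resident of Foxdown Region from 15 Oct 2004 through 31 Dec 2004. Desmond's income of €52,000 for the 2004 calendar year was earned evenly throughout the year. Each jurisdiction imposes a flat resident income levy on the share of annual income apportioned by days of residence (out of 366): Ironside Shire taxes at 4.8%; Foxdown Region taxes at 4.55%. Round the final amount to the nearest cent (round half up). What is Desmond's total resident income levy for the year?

€2,468.30

Ironside Shire, 1 Jan – 14 Oct 2004: 288 days → €52,000 × 4.8% × 288/366 = €1,964.0656
Foxdown Region, 15 Oct – 31 Dec 2004: 78 days → €52,000 × 4.55% × 78/366 = €504.2295
Total = €2,468.2951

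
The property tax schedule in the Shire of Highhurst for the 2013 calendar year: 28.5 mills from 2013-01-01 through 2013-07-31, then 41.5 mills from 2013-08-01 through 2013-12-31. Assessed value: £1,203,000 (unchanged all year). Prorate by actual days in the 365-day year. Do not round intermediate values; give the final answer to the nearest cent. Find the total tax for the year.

2013-01-01 to 2013-07-31: 212 days at 28.5 mills → £1,203,000 × 2.85% × 212/365 = £19,913.7699
2013-08-01 to 2013-12-31: 153 days at 41.5 mills → £1,203,000 × 4.15% × 153/365 = £20,927.2562
Total = £40,841.0260

£40,841.03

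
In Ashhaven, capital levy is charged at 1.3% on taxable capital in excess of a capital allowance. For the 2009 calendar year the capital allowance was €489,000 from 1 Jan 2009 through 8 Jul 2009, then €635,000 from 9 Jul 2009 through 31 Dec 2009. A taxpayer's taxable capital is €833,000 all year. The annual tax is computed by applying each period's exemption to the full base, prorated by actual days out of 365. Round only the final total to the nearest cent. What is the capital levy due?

€3,556.80

1 Jan – 8 Jul 2009: 189 days, exemption €489,000 → (€833,000 − €489,000) × 1.3% × 189/365 = €2,315.6384
9 Jul – 31 Dec 2009: 176 days, exemption €635,000 → (€833,000 − €635,000) × 1.3% × 176/365 = €1,241.1616
Total = €3,556.8000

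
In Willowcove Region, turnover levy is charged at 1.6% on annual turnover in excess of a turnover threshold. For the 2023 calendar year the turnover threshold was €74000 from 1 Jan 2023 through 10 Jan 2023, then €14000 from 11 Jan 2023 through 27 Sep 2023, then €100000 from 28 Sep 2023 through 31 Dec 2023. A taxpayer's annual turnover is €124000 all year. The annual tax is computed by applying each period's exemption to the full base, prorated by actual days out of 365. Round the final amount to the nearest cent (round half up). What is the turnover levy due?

€1375.56

1 Jan – 10 Jan 2023: 10 days, exemption €74000 → (€124000 − €74000) × 1.6% × 10/365 = €21.9178
11 Jan – 27 Sep 2023: 260 days, exemption €14000 → (€124000 − €14000) × 1.6% × 260/365 = €1253.6986
28 Sep – 31 Dec 2023: 95 days, exemption €100000 → (€124000 − €100000) × 1.6% × 95/365 = €99.9452
Total = €1375.5616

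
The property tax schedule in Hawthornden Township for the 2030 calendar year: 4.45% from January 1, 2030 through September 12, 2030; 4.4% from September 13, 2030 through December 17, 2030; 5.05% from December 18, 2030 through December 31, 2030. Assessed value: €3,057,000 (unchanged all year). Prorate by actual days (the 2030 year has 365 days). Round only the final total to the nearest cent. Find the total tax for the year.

January 1 – September 12, 2030: 255 days at 4.45% → €3,057,000 × 4.45% × 255/365 = €95,039.1986
September 13 – December 17, 2030: 96 days at 4.4% → €3,057,000 × 4.4% × 96/365 = €35,377.4466
December 18 – December 31, 2030: 14 days at 5.05% → €3,057,000 × 5.05% × 14/365 = €5,921.3671
Total = €136,338.0123

€136,338.01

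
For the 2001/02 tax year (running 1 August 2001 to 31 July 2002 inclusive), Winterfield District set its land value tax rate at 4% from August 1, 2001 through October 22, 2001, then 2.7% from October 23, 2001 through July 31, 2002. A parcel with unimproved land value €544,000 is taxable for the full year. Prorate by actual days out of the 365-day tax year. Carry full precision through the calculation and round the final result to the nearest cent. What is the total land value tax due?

August 1 – October 22, 2001: 83 days at 4% → €544,000 × 4% × 83/365 = €4,948.1644
October 23, 2001 – July 31, 2002: 282 days at 2.7% → €544,000 × 2.7% × 282/365 = €11,347.9890
Total = €16,296.1534

€16,296.15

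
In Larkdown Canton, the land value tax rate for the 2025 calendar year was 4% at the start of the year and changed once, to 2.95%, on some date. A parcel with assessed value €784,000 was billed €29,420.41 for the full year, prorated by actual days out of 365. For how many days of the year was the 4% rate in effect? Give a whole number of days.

279 days

Let d = days at the first rate; then 365 − d days at the second rate.
€784,000 × [4%·d + 2.95%·(365−d)] / 365 = €29,420.41
Solving gives d = 279, so the new rate took effect on 7 October 2025.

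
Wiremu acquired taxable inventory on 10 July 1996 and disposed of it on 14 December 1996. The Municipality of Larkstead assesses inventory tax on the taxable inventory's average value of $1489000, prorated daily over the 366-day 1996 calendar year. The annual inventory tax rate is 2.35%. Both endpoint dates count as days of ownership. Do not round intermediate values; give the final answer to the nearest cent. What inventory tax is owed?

$15105.62

Days held (10 July – 14 December 1996): 158 out of 366
Tax = $1489000 × 2.35% × 158/366 = $15105.6202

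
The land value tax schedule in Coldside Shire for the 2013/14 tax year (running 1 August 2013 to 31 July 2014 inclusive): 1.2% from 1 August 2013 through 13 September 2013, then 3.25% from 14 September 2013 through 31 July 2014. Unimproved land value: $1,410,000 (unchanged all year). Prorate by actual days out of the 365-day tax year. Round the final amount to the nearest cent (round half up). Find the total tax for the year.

1 August – 13 September 2013: 44 days at 1.2% → $1,410,000 × 1.2% × 44/365 = $2,039.6712
14 September 2013 – 31 July 2014: 321 days at 3.25% → $1,410,000 × 3.25% × 321/365 = $40,300.8904
Total = $42,340.5616

$42,340.56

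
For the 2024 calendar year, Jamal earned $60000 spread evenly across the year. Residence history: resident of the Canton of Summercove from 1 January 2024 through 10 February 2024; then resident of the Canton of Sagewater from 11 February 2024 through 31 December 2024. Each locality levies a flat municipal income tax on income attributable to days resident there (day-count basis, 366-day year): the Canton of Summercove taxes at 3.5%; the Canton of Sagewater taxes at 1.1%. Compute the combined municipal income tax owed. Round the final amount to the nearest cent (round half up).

$821.31

The Canton of Summercove, 1 January – 10 February 2024: 41 days → $60000 × 3.5% × 41/366 = $235.2459
The Canton of Sagewater, 11 February – 31 December 2024: 325 days → $60000 × 1.1% × 325/366 = $586.0656
Total = $821.3115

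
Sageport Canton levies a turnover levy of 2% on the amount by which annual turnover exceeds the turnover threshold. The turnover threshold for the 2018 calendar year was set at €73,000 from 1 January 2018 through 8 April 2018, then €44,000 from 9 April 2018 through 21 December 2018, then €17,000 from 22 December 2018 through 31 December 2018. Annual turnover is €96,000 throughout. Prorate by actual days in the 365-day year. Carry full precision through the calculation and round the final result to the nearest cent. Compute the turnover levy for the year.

€899.07

1 January – 8 April 2018: 98 days, exemption €73,000 → (€96,000 − €73,000) × 2% × 98/365 = €123.5068
9 April – 21 December 2018: 257 days, exemption €44,000 → (€96,000 − €44,000) × 2% × 257/365 = €732.2740
22 December – 31 December 2018: 10 days, exemption €17,000 → (€96,000 − €17,000) × 2% × 10/365 = €43.2877
Total = €899.0685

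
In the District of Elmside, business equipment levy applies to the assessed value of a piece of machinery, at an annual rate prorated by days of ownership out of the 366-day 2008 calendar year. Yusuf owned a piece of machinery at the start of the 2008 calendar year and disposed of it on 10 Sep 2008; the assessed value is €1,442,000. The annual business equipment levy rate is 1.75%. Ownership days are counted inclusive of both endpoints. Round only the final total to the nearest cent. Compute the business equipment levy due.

Days held (1 Jan – 10 Sep 2008): 254 out of 366
Tax = €1,442,000 × 1.75% × 254/366 = €17,512.8142

€17,512.81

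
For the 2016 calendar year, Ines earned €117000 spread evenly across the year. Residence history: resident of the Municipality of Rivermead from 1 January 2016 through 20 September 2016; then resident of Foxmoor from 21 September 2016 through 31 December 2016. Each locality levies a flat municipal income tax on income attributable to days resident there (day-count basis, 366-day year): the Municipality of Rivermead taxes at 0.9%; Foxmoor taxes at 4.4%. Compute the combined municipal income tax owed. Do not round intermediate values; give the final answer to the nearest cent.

The Municipality of Rivermead, 1 January – 20 September 2016: 264 days → €117000 × 0.9% × 264/366 = €759.5410
Foxmoor, 21 September – 31 December 2016: 102 days → €117000 × 4.4% × 102/366 = €1434.6885
Total = €2194.2295

€2194.23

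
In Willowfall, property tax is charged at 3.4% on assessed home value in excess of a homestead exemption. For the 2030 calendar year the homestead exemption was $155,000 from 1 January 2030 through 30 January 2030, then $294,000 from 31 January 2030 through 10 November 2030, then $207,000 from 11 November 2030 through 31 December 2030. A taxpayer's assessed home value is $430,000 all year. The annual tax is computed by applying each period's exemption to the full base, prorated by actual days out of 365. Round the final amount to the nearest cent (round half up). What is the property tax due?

$5,425.75

1 January – 30 January 2030: 30 days, exemption $155,000 → ($430,000 − $155,000) × 3.4% × 30/365 = $768.4932
31 January – 10 November 2030: 284 days, exemption $294,000 → ($430,000 − $294,000) × 3.4% × 284/365 = $3,597.8521
11 November – 31 December 2030: 51 days, exemption $207,000 → ($430,000 − $207,000) × 3.4% × 51/365 = $1,059.4027
Total = $5,425.7479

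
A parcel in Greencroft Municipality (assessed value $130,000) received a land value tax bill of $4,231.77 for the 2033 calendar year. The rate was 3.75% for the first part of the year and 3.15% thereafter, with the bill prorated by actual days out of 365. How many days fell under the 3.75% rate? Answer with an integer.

Let d = days at the first rate; then 365 − d days at the second rate.
$130,000 × [3.75%·d + 3.15%·(365−d)] / 365 = $4,231.77
Solving gives d = 64, so the new rate took effect on 6 Mar 2033.

64 days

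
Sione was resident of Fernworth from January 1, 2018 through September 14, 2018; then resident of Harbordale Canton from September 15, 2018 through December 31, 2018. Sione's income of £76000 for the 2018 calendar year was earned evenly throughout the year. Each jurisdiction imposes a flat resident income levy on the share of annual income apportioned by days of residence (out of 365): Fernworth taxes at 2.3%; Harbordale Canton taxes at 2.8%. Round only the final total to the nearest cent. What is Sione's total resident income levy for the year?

Fernworth, January 1 – September 14, 2018: 257 days → £76000 × 2.3% × 257/365 = £1230.7836
Harbordale Canton, September 15 – December 31, 2018: 108 days → £76000 × 2.8% × 108/365 = £629.6548
Total = £1860.4384

£1860.44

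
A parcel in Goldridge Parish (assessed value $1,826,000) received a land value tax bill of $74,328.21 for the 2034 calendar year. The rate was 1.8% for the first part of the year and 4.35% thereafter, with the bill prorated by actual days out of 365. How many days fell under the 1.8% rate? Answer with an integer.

Let d = days at the first rate; then 365 − d days at the second rate.
$1,826,000 × [1.8%·d + 4.35%·(365−d)] / 365 = $74,328.21
Solving gives d = 40, so the new rate took effect on February 10, 2034.

40 days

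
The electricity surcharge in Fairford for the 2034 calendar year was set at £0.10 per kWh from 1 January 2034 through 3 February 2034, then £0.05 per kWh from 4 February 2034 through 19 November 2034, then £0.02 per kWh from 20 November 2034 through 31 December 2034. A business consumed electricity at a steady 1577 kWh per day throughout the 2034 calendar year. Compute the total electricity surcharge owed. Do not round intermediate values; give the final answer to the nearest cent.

1 January – 3 February 2034: 34 days × 1577 kWh/day = 53,618 kWh at £0.10/kWh → £5361.80
4 February – 19 November 2034: 289 days × 1577 kWh/day = 455,753 kWh at £0.05/kWh → £22787.65
20 November – 31 December 2034: 42 days × 1577 kWh/day = 66,234 kWh at £0.02/kWh → £1324.68

£29474.13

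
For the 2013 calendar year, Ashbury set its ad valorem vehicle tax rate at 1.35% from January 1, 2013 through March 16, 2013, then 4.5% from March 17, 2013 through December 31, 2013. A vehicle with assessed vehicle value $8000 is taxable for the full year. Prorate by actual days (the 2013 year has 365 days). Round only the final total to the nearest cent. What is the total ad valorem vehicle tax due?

January 1 – March 16, 2013: 75 days at 1.35% → $8000 × 1.35% × 75/365 = $22.1918
March 17 – December 31, 2013: 290 days at 4.5% → $8000 × 4.5% × 290/365 = $286.0274
Total = $308.2192

$308.22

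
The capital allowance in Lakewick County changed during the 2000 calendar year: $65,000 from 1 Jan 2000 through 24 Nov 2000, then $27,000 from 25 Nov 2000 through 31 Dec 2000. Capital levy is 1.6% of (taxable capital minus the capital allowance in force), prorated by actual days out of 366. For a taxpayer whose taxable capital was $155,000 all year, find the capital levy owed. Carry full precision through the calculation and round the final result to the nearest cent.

1 Jan – 24 Nov 2000: 329 days, exemption $65,000 → ($155,000 − $65,000) × 1.6% × 329/366 = $1,294.4262
25 Nov – 31 Dec 2000: 37 days, exemption $27,000 → ($155,000 − $27,000) × 1.6% × 37/366 = $207.0383
Total = $1,501.4645

$1,501.46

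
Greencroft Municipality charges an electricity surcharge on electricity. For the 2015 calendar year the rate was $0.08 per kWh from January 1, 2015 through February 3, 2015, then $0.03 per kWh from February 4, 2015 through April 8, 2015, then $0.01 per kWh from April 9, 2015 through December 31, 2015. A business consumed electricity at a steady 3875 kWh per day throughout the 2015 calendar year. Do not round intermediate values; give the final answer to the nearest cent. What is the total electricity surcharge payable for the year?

January 1 – February 3, 2015: 34 days × 3875 kWh/day = 131,750 kWh at $0.08/kWh → $10540.00
February 4 – April 8, 2015: 64 days × 3875 kWh/day = 248,000 kWh at $0.03/kWh → $7440.00
April 9 – December 31, 2015: 267 days × 3875 kWh/day = 1,034,625 kWh at $0.01/kWh → $10346.25

$28326.25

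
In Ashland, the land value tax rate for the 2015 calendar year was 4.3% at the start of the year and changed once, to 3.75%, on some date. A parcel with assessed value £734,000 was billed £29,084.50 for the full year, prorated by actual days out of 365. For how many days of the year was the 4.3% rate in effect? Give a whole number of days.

141 days

Let d = days at the first rate; then 365 − d days at the second rate.
£734,000 × [4.3%·d + 3.75%·(365−d)] / 365 = £29,084.50
Solving gives d = 141, so the new rate took effect on 22 May 2015.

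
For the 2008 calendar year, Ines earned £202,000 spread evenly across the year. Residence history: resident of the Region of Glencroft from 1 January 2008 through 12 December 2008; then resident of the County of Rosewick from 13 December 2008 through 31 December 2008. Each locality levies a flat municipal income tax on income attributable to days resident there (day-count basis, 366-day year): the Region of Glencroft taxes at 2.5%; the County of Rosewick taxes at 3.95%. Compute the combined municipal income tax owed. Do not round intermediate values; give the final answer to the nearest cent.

The Region of Glencroft, 1 January – 12 December 2008: 347 days → £202,000 × 2.5% × 347/366 = £4,787.8415
The County of Rosewick, 13 December – 31 December 2008: 19 days → £202,000 × 3.95% × 19/366 = £414.2104
Total = £5,202.0519

£5,202.05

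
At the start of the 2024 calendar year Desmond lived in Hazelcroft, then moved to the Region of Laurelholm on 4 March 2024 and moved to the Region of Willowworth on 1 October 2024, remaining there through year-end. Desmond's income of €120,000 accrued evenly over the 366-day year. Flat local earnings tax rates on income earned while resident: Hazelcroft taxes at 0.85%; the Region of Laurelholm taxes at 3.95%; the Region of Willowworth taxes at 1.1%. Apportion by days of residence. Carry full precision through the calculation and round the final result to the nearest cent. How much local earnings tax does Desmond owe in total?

Hazelcroft, 1 January – 3 March 2024: 63 days → €120,000 × 0.85% × 63/366 = €175.5738
The Region of Laurelholm, 4 March – 30 September 2024: 211 days → €120,000 × 3.95% × 211/366 = €2,732.6230
The Region of Willowworth, 1 October – 31 December 2024: 92 days → €120,000 × 1.1% × 92/366 = €331.8033
Total = €3,240.0000

€3,240.00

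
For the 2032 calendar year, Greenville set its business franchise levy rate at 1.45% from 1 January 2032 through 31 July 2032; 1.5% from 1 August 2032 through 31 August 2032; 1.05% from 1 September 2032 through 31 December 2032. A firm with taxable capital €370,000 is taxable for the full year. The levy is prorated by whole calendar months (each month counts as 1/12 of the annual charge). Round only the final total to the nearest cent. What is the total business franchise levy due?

€4,887.08

1 January – 31 July 2032: 7 months at 1.45% → €370,000 × 1.45% × 7/12 = €3,129.5833
1 August – 31 August 2032: 1 month at 1.5% → €370,000 × 1.5% × 1/12 = €462.5000
1 September – 31 December 2032: 4 months at 1.05% → €370,000 × 1.05% × 4/12 = €1,295.0000
Total = €4,887.0833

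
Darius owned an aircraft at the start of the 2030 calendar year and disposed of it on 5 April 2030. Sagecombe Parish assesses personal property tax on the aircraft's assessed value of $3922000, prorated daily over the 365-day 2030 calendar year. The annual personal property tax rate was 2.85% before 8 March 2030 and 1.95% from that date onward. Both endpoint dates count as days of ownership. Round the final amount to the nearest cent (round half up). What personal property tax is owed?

1 January – 7 March 2030: 66 days at 2.85% → $3922000 × 2.85% × 66/365 = $20211.7315
8 March – 5 April 2030: 29 days at 1.95% → $3922000 × 1.95% × 29/365 = $6076.4137
Total = $26288.1452

$26288.15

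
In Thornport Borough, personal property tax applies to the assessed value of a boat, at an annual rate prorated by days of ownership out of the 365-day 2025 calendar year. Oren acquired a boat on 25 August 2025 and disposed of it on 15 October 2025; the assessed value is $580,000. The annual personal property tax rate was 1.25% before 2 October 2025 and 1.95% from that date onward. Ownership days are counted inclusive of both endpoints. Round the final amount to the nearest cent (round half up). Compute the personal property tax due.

25 August – 1 October 2025: 38 days at 1.25% → $580,000 × 1.25% × 38/365 = $754.7945
2 October – 15 October 2025: 14 days at 1.95% → $580,000 × 1.95% × 14/365 = $433.8082
Total = $1,188.6027

$1,188.60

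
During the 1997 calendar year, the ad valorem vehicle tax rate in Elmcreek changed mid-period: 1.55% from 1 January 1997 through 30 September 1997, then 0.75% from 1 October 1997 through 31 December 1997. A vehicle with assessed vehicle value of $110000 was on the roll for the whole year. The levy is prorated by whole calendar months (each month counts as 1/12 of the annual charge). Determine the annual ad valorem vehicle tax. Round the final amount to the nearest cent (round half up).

$1485.00

1 January – 30 September 1997: 9 months at 1.55% → $110000 × 1.55% × 9/12 = $1278.7500
1 October – 31 December 1997: 3 months at 0.75% → $110000 × 0.75% × 3/12 = $206.2500
Total = $1485.0000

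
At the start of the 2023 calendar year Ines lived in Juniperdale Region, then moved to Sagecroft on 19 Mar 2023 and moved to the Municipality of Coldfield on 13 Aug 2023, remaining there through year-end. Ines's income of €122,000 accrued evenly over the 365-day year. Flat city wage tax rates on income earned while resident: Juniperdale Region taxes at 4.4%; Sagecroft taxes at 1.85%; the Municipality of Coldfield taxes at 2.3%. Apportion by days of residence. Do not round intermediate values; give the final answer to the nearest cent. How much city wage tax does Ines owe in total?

€3,125.37

Juniperdale Region, 1 Jan – 18 Mar 2023: 77 days → €122,000 × 4.4% × 77/365 = €1,132.4274
Sagecroft, 19 Mar – 12 Aug 2023: 147 days → €122,000 × 1.85% × 147/365 = €908.9836
The Municipality of Coldfield, 13 Aug – 31 Dec 2023: 141 days → €122,000 × 2.3% × 141/365 = €1,083.9616
Total = €3,125.3726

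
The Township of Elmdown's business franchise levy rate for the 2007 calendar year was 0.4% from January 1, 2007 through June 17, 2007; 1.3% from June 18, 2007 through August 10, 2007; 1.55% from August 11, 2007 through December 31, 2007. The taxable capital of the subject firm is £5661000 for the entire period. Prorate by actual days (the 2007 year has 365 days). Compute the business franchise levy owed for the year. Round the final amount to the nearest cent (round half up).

£55687.18

January 1 – June 17, 2007: 168 days at 0.4% → £5661000 × 0.4% × 168/365 = £10422.4438
June 18 – August 10, 2007: 54 days at 1.3% → £5661000 × 1.3% × 54/365 = £10887.7315
August 11 – December 31, 2007: 143 days at 1.55% → £5661000 × 1.55% × 143/365 = £34377.0041
Total = £55687.1795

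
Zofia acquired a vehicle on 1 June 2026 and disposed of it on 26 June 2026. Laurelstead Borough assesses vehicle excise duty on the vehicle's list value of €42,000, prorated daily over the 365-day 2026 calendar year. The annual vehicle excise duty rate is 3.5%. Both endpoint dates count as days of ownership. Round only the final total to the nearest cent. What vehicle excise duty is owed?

€104.71

Days held (1 June – 26 June 2026): 26 out of 365
Tax = €42,000 × 3.5% × 26/365 = €104.7123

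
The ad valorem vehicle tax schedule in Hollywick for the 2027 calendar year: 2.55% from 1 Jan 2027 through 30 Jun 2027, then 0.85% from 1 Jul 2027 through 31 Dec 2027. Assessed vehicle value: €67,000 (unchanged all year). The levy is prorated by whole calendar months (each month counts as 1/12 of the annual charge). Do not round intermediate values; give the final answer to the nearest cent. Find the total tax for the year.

1 Jan – 30 Jun 2027: 6 months at 2.55% → €67,000 × 2.55% × 6/12 = €854.2500
1 Jul – 31 Dec 2027: 6 months at 0.85% → €67,000 × 0.85% × 6/12 = €284.7500
Total = €1,139.0000

€1,139.00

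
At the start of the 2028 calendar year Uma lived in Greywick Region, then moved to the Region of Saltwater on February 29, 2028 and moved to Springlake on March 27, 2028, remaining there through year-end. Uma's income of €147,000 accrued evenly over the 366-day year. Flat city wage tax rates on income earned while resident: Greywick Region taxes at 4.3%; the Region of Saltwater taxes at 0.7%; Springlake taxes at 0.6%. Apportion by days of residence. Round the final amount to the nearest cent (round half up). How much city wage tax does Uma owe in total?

€1,769.62

Greywick Region, January 1 – February 28, 2028: 59 days → €147,000 × 4.3% × 59/366 = €1,018.9590
The Region of Saltwater, February 29 – March 26, 2028: 27 days → €147,000 × 0.7% × 27/366 = €75.9098
Springlake, March 27 – December 31, 2028: 280 days → €147,000 × 0.6% × 280/366 = €674.7541
Total = €1,769.6230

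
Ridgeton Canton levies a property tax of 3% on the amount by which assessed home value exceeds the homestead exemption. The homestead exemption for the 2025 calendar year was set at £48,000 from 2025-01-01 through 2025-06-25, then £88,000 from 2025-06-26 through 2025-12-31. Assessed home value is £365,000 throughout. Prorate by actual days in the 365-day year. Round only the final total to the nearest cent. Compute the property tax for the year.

£8,888.63

2025-01-01 to 2025-06-25: 176 days, exemption £48,000 → (£365,000 − £48,000) × 3% × 176/365 = £4,585.6438
2025-06-26 to 2025-12-31: 189 days, exemption £88,000 → (£365,000 − £88,000) × 3% × 189/365 = £4,302.9863
Total = £8,888.6301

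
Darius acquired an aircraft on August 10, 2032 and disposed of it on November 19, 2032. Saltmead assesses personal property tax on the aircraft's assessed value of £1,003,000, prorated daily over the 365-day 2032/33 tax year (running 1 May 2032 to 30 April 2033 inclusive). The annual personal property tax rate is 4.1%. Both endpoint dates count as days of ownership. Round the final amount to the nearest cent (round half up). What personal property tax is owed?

£11,491.91

Days held (August 10 – November 19, 2032): 102 out of 365
Tax = £1,003,000 × 4.1% × 102/365 = £11,491.9068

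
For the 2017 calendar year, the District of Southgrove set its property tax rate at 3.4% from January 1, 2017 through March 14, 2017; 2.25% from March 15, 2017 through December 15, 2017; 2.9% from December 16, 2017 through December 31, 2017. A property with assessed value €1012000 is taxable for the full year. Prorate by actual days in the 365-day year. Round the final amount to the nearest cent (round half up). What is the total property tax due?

€25385.95

January 1 – March 14, 2017: 73 days at 3.4% → €1012000 × 3.4% × 73/365 = €6881.6000
March 15 – December 15, 2017: 276 days at 2.25% → €1012000 × 2.25% × 276/365 = €17217.8630
December 16 – December 31, 2017: 16 days at 2.9% → €1012000 × 2.9% × 16/365 = €1286.4877
Total = €25385.9507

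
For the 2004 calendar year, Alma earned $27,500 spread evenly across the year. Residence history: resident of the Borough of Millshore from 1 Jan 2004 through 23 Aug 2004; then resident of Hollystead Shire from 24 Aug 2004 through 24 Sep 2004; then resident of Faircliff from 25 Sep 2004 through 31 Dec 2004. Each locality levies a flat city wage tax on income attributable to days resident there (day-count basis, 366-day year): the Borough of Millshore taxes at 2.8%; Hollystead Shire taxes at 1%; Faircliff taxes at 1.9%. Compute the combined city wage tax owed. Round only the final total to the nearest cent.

The Borough of Millshore, 1 Jan – 23 Aug 2004: 236 days → $27,500 × 2.8% × 236/366 = $496.5027
Hollystead Shire, 24 Aug – 24 Sep 2004: 32 days → $27,500 × 1% × 32/366 = $24.0437
Faircliff, 25 Sep – 31 Dec 2004: 98 days → $27,500 × 1.9% × 98/366 = $139.9044
Total = $660.4508

$660.45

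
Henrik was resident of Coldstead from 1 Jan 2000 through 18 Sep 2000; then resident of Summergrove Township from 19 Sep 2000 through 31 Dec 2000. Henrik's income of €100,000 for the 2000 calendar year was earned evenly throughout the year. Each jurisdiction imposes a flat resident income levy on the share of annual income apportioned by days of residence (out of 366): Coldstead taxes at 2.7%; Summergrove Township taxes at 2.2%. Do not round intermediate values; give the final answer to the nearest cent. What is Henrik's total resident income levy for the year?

Coldstead, 1 Jan – 18 Sep 2000: 262 days → €100,000 × 2.7% × 262/366 = €1,932.7869
Summergrove Township, 19 Sep – 31 Dec 2000: 104 days → €100,000 × 2.2% × 104/366 = €625.1366
Total = €2,557.9235

€2,557.92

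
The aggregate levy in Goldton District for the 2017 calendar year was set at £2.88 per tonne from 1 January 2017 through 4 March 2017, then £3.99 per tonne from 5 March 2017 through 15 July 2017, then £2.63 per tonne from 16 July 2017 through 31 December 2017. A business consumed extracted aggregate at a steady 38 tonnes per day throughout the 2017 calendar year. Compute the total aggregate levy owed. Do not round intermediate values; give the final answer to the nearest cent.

1 January – 4 March 2017: 63 days × 38 tonnes/day = 2,394 tonnes at £2.88/tonne → £6,894.72
5 March – 15 July 2017: 133 days × 38 tonnes/day = 5,054 tonnes at £3.99/tonne → £20,165.46
16 July – 31 December 2017: 169 days × 38 tonnes/day = 6,422 tonnes at £2.63/tonne → £16,889.86

£43,950.04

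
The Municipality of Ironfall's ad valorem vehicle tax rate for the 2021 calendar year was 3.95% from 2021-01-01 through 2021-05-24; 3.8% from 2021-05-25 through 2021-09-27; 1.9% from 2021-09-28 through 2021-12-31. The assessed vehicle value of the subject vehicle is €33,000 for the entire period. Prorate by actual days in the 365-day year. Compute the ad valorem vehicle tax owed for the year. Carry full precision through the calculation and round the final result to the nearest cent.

€1,110.34

2021-01-01 to 2021-05-24: 144 days at 3.95% → €33,000 × 3.95% × 144/365 = €514.2575
2021-05-25 to 2021-09-27: 126 days at 3.8% → €33,000 × 3.8% × 126/365 = €432.8877
2021-09-28 to 2021-12-31: 95 days at 1.9% → €33,000 × 1.9% × 95/365 = €163.1918
Total = €1,110.3370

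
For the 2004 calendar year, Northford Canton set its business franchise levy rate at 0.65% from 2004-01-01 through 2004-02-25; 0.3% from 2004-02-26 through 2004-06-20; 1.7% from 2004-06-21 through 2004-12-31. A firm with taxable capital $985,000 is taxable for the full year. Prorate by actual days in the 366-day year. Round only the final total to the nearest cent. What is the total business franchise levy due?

2004-01-01 to 2004-02-25: 56 days at 0.65% → $985,000 × 0.65% × 56/366 = $979.6175
2004-02-26 to 2004-06-20: 116 days at 0.3% → $985,000 × 0.3% × 116/366 = $936.5574
2004-06-21 to 2004-12-31: 194 days at 1.7% → $985,000 × 1.7% × 194/366 = $8,875.7650
Total = $10,791.9399

$10,791.94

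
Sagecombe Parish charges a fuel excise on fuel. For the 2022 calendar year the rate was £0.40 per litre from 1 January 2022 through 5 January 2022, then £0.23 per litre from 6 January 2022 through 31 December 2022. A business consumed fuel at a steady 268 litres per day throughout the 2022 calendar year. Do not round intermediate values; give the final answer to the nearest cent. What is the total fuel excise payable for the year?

1 January – 5 January 2022: 5 days × 268 litres/day = 1,340 litres at £0.40/litre → £536.00
6 January – 31 December 2022: 360 days × 268 litres/day = 96,480 litres at £0.23/litre → £22190.40

£22726.40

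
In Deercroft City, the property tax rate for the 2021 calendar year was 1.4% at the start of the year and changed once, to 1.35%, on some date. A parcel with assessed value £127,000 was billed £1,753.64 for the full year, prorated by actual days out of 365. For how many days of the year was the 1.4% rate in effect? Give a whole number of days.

Let d = days at the first rate; then 365 − d days at the second rate.
£127,000 × [1.4%·d + 1.35%·(365−d)] / 365 = £1,753.64
Solving gives d = 225, so the new rate took effect on August 14, 2021.

225 days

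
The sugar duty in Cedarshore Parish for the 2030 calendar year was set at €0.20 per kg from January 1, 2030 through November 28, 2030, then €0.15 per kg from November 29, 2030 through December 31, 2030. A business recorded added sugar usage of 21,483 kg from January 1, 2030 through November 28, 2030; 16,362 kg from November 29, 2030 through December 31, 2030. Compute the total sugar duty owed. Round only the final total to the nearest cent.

January 1 – November 28, 2030: 21,483 kg at €0.20/kg → €4296.60
November 29 – December 31, 2030: 16,362 kg at €0.15/kg → €2454.30

€6750.90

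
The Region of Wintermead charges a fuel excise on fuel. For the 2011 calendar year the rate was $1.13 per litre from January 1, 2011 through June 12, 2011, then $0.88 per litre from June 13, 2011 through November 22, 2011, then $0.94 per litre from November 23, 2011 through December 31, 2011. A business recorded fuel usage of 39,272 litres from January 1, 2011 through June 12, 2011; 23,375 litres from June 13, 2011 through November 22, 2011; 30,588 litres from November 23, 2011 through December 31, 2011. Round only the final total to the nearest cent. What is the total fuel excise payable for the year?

January 1 – June 12, 2011: 39,272 litres at $1.13/litre → $44,377.36
June 13 – November 22, 2011: 23,375 litres at $0.88/litre → $20,570.00
November 23 – December 31, 2011: 30,588 litres at $0.94/litre → $28,752.72

$93,700.08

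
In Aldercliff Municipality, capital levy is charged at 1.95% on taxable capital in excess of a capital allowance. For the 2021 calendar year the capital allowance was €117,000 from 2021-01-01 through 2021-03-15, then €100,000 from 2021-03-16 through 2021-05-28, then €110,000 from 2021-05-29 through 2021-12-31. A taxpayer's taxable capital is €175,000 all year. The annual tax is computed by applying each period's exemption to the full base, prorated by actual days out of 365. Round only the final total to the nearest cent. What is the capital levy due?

€1,279.36

2021-01-01 to 2021-03-15: 74 days, exemption €117,000 → (€175,000 − €117,000) × 1.95% × 74/365 = €229.2986
2021-03-16 to 2021-05-28: 74 days, exemption €100,000 → (€175,000 − €100,000) × 1.95% × 74/365 = €296.5068
2021-05-29 to 2021-12-31: 217 days, exemption €110,000 → (€175,000 − €110,000) × 1.95% × 217/365 = €753.5548
Total = €1,279.3603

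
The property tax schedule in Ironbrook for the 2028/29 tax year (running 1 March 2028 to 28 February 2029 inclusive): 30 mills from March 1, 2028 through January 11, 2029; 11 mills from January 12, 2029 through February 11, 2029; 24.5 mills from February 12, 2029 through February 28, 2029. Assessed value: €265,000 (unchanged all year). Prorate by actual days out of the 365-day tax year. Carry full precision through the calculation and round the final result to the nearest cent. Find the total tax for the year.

March 1, 2028 – January 11, 2029: 317 days at 30 mills → €265,000 × 3% × 317/365 = €6,904.5205
January 12 – February 11, 2029: 31 days at 11 mills → €265,000 × 1.1% × 31/365 = €247.5753
February 12 – February 28, 2029: 17 days at 24.5 mills → €265,000 × 2.45% × 17/365 = €302.3904
Total = €7,454.4863

€7,454.49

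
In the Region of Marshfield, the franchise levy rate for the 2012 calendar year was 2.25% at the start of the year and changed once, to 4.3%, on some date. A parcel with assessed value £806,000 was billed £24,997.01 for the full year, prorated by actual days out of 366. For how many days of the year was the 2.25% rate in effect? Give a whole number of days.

Let d = days at the first rate; then 366 − d days at the second rate.
£806,000 × [2.25%·d + 4.3%·(366−d)] / 366 = £24,997.01
Solving gives d = 214, so the new rate took effect on August 2, 2012.

214 days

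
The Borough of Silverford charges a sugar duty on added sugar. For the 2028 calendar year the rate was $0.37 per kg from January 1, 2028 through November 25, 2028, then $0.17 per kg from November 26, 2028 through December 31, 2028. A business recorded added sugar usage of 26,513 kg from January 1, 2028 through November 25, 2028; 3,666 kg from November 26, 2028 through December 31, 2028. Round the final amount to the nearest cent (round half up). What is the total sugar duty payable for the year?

$10433.03

January 1 – November 25, 2028: 26,513 kg at $0.37/kg → $9809.81
November 26 – December 31, 2028: 3,666 kg at $0.17/kg → $623.22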